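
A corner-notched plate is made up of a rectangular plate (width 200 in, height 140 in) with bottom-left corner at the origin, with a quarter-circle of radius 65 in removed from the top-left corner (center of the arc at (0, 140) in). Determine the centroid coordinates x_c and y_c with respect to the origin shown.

x_c = 109.74 in, y_c = 64.30 in

plate: A = 200 × 140 = 28000.00, centroid at (100.00, 70.00).
removed quarter-circle: A = −¼π·65² = -3318.31, centroid at (27.59, 112.41).
ΣA = 24681.69 in², ΣAx_c = 2708458.33 in³, ΣAy_c = 1586978.65 in³.
x_c = 2708458.33/24681.69 = 109.74 in; y_c = 1586978.65/24681.69 = 64.30 in.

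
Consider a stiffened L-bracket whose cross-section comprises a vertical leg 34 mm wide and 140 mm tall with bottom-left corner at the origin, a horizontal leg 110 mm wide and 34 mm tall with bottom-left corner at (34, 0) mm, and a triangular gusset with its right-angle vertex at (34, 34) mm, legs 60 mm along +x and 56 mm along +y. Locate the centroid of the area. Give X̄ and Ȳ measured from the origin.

Part | A | x̄ᵢ | ȳᵢ | A·x̄ᵢ | A·ȳᵢ
vertical leg | 4760.00 | 17.00 | 70.00 | 80920.00 | 333200.00
horizontal leg | 3740.00 | 89.00 | 17.00 | 332860.00 | 63580.00
gusset | 1680.00 | 54.00 | 52.67 | 90720.00 | 88480.00
Σ | 10180.00 |  |  | 504500.00 | 485260.00
X̄ = 504500.00 / 10180.00 = 49.56 mm
Ȳ = 485260.00 / 10180.00 = 47.67 mm

X̄ = 49.56 mm, Ȳ = 47.67 mm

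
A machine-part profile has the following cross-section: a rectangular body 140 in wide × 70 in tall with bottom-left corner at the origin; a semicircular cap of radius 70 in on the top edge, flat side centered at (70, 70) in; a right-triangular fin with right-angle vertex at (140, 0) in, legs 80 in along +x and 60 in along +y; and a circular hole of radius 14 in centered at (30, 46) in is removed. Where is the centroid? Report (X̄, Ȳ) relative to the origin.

Part | A | x̄ᵢ | ȳᵢ | A·x̄ᵢ | A·ȳᵢ
rectangular body | 9800.00 | 70.00 | 35.00 | 686000.00 | 343000.00
semicircular top | 7696.90 | 70.00 | 99.71 | 538783.14 | 767449.81
triangular fin | 2400.00 | 166.67 | 20.00 | 400000.00 | 48000.00
hole | -615.75 | 30.00 | 46.00 | -18472.56 | -28324.60
Σ | 19281.15 |  |  | 1606310.58 | 1130125.21
X̄ = 1606310.58 / 19281.15 = 83.31 in
Ȳ = 1130125.21 / 19281.15 = 58.61 in

X̄ = 83.31 in, Ȳ = 58.61 in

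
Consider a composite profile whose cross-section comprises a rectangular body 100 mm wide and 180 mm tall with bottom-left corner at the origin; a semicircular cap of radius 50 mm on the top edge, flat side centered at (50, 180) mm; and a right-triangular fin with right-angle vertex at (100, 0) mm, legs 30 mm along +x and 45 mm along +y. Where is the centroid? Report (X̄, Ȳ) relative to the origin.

rectangular body: A = 100 × 180 = 18000.00, centroid at (50.00, 90.00).
semicircular top: A = ½π·50² = 3926.99, centroid at (50.00, 201.22).
triangular fin: A = ½·30·45 = 675.00, centroid at (110.00, 15.00).
ΣA = 22601.99 mm²
ΣAX̄ = (18000.00)(50.00) + (3926.99)(50.00) + (675.00)(110.00) = 1170599.54 mm³
ΣAȲ = (18000.00)(90.00) + (3926.99)(201.22) + (675.00)(15.00) = 2420316.68 mm³
X̄ = 1170599.54 / 22601.99 = 51.79 mm
Ȳ = 2420316.68 / 22601.99 = 107.08 mm

X̄ = 51.79 mm, Ȳ = 107.08 mm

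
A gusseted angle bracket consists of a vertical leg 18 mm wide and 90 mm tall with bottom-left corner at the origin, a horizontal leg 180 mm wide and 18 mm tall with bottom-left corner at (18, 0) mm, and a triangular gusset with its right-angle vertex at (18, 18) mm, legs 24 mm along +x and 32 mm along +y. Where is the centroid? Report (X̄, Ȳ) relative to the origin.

vertical leg: A = 18 × 90 = 1620.00, centroid at (9.00, 45.00).
horizontal leg: A = 180 × 18 = 3240.00, centroid at (108.00, 9.00).
gusset: A = ½·24·32 = 384.00, centroid at (26.00, 28.67).
ΣA = 5244.00 mm², ΣAX̄ = 374484.00 mm³, ΣAȲ = 113068.00 mm³.
X̄ = 374484.00/5244.00 = 71.41 mm; Ȳ = 113068.00/5244.00 = 21.56 mm.

X̄ = 71.41 mm, Ȳ = 21.56 mm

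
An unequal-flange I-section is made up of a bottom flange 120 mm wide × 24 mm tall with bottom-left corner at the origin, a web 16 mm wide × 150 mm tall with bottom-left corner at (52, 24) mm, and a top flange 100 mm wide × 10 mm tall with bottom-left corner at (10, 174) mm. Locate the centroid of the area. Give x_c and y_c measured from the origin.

bottom flange: A = 120 × 24 = 2880.00, centroid at (60.00, 12.00).
web: A = 16 × 150 = 2400.00, centroid at (60.00, 99.00).
top flange: A = 100 × 10 = 1000.00, centroid at (60.00, 179.00).
ΣA = 6280.00 mm²
ΣAx_c = (2880.00)(60.00) + (2400.00)(60.00) + (1000.00)(60.00) = 376800.00 mm³
ΣAy_c = (2880.00)(12.00) + (2400.00)(99.00) + (1000.00)(179.00) = 451160.00 mm³
x_c = 376800.00 / 6280.00 = 60.00 mm
y_c = 451160.00 / 6280.00 = 71.84 mm

x_c = 60.00 mm, y_c = 71.84 mm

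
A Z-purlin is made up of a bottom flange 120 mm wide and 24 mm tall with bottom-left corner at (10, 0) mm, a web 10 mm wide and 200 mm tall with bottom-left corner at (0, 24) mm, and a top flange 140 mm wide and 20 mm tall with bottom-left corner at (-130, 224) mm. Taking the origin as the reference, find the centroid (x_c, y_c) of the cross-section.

x_c = 5.68 mm, y_c = 122.10 mm

bottom flange: A = 120 × 24 = 2880.00, centroid at (70.00, 12.00).
web: A = 10 × 200 = 2000.00, centroid at (5.00, 124.00).
top flange: A = 140 × 20 = 2800.00, centroid at (-60.00, 234.00).
ΣA = 7680.00 mm²
ΣAx_c = (2880.00)(70.00) + (2000.00)(5.00) + (2800.00)(-60.00) = 43600.00 mm³
ΣAy_c = (2880.00)(12.00) + (2000.00)(124.00) + (2800.00)(234.00) = 937760.00 mm³
x_c = 43600.00 / 7680.00 = 5.68 mm
y_c = 937760.00 / 7680.00 = 122.10 mm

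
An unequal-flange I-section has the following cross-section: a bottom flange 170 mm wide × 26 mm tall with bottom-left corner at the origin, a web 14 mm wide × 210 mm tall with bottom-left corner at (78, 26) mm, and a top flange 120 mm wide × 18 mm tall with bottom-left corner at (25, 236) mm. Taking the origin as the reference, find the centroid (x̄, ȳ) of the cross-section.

Part | A | x̄ᵢ | ȳᵢ | A·x̄ᵢ | A·ȳᵢ
bottom flange | 4420.00 | 85.00 | 13.00 | 375700.00 | 57460.00
web | 2940.00 | 85.00 | 131.00 | 249900.00 | 385140.00
top flange | 2160.00 | 85.00 | 245.00 | 183600.00 | 529200.00
Σ | 9520.00 |  |  | 809200.00 | 971800.00
x̄ = 809200.00 / 9520.00 = 85.00 mm
ȳ = 971800.00 / 9520.00 = 102.08 mm

x̄ = 85.00 mm, ȳ = 102.08 mm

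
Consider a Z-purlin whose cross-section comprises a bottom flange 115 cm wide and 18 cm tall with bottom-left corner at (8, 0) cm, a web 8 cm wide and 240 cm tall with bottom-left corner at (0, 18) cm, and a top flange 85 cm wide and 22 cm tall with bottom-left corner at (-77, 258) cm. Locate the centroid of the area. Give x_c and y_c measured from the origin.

x_c = 13.44 cm, y_c = 134.24 cm

bottom flange: A = 115 × 18 = 2070.00, centroid at (65.50, 9.00).
web: A = 8 × 240 = 1920.00, centroid at (4.00, 138.00).
top flange: A = 85 × 22 = 1870.00, centroid at (-34.50, 269.00).
ΣA = 5860.00 cm², ΣAx_c = 78750.00 cm³, ΣAy_c = 786620.00 cm³.
x_c = 78750.00/5860.00 = 13.44 cm; y_c = 786620.00/5860.00 = 134.24 cm.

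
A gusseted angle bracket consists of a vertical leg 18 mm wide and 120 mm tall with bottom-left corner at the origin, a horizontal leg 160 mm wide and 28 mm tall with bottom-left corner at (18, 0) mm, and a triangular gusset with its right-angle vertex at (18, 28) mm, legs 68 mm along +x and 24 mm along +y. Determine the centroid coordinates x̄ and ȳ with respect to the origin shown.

Part | A | x̄ᵢ | ȳᵢ | A·x̄ᵢ | A·ȳᵢ
vertical leg | 2160.00 | 9.00 | 60.00 | 19440.00 | 129600.00
horizontal leg | 4480.00 | 98.00 | 14.00 | 439040.00 | 62720.00
gusset | 816.00 | 40.67 | 36.00 | 33184.00 | 29376.00
Σ | 7456.00 |  |  | 491664.00 | 221696.00
x̄ = 491664.00 / 7456.00 = 65.94 mm
ȳ = 221696.00 / 7456.00 = 29.73 mm

x̄ = 65.94 mm, ȳ = 29.73 mm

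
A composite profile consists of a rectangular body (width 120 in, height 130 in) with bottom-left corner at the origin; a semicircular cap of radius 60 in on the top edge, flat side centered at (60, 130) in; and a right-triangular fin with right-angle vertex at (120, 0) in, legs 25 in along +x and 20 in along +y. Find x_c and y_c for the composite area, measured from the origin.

rectangular body: A = 120 × 130 = 15600.00, centroid at (60.00, 65.00).
semicircular top: A = ½π·60² = 5654.87, centroid at (60.00, 155.46).
triangular fin: A = ½·25·20 = 250.00, centroid at (128.33, 6.67).
ΣA = 21504.87 in², ΣAx_c = 1307375.34 in³, ΣAy_c = 1894799.35 in³.
x_c = 1307375.34/21504.87 = 60.79 in; y_c = 1894799.35/21504.87 = 88.11 in.

x_c = 60.79 in, y_c = 88.11 in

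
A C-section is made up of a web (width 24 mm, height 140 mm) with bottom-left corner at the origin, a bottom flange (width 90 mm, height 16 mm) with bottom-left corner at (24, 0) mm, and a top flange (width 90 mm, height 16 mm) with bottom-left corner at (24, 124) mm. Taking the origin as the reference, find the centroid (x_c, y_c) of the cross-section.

Part | A | x̄ᵢ | ȳᵢ | A·x̄ᵢ | A·ȳᵢ
web | 3360.00 | 12.00 | 70.00 | 40320.00 | 235200.00
bottom flange | 1440.00 | 69.00 | 8.00 | 99360.00 | 11520.00
top flange | 1440.00 | 69.00 | 132.00 | 99360.00 | 190080.00
Σ | 6240.00 |  |  | 239040.00 | 436800.00
x_c = 239040.00 / 6240.00 = 38.31 mm
y_c = 436800.00 / 6240.00 = 70.00 mm

x_c = 38.31 mm, y_c = 70.00 mm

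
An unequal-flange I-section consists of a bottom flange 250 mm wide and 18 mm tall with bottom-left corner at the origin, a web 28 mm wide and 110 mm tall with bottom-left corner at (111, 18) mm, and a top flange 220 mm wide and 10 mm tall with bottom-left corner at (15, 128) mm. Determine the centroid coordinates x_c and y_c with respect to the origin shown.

bottom flange: A = 250 × 18 = 4500.00, centroid at (125.00, 9.00).
web: A = 28 × 110 = 3080.00, centroid at (125.00, 73.00).
top flange: A = 220 × 10 = 2200.00, centroid at (125.00, 133.00).
ΣA = 9780.00 mm², ΣAx_c = 1222500.00 mm³, ΣAy_c = 557940.00 mm³.
x_c = 1222500.00/9780.00 = 125.00 mm; y_c = 557940.00/9780.00 = 57.05 mm.

x_c = 125.00 mm, y_c = 57.05 mm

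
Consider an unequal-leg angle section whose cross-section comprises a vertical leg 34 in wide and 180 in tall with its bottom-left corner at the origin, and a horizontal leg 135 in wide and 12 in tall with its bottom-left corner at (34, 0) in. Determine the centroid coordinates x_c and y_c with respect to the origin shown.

x_c = 34.69 in, y_c = 72.42 in

vertical leg: A = 34 × 180 = 6120.00, centroid at (17.00, 90.00).
horizontal leg: A = 135 × 12 = 1620.00, centroid at (101.50, 6.00).
ΣA = 7740.00 in²
ΣAx_c = (6120.00)(17.00) + (1620.00)(101.50) = 268470.00 in³
ΣAy_c = (6120.00)(90.00) + (1620.00)(6.00) = 560520.00 in³
x_c = 268470.00 / 7740.00 = 34.69 in
y_c = 560520.00 / 7740.00 = 72.42 in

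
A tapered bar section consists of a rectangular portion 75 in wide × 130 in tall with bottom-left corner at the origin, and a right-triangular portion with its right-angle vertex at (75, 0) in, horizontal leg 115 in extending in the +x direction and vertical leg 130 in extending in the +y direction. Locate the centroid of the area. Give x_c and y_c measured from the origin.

Part | A | x̄ᵢ | ȳᵢ | A·x̄ᵢ | A·ȳᵢ
rectangular portion | 9750.00 | 37.50 | 65.00 | 365625.00 | 633750.00
triangular portion | 7475.00 | 113.33 | 43.33 | 847166.67 | 323916.67
Σ | 17225.00 |  |  | 1212791.67 | 957666.67
x_c = 1212791.67 / 17225.00 = 70.41 in
y_c = 957666.67 / 17225.00 = 55.60 in

x_c = 70.41 in, y_c = 55.60 in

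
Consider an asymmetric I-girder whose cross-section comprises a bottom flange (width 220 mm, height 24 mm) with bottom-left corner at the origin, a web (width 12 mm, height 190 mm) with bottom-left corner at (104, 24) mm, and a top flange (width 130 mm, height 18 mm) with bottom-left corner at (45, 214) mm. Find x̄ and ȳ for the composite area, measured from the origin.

bottom flange: A = 220 × 24 = 5280.00, centroid at (110.00, 12.00).
web: A = 12 × 190 = 2280.00, centroid at (110.00, 119.00).
top flange: A = 130 × 18 = 2340.00, centroid at (110.00, 223.00).
ΣA = 9900.00 mm²
ΣAx̄ = (5280.00)(110.00) + (2280.00)(110.00) + (2340.00)(110.00) = 1089000.00 mm³
ΣAȳ = (5280.00)(12.00) + (2280.00)(119.00) + (2340.00)(223.00) = 856500.00 mm³
x̄ = 1089000.00 / 9900.00 = 110.00 mm
ȳ = 856500.00 / 9900.00 = 86.52 mm

x̄ = 110.00 mm, ȳ = 86.52 mm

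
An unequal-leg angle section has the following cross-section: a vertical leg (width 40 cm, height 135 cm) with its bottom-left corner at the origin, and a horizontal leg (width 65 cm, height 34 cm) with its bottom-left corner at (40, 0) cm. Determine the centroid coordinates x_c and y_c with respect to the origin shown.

Part | A | x̄ᵢ | ȳᵢ | A·x̄ᵢ | A·ȳᵢ
vertical leg | 5400.00 | 20.00 | 67.50 | 108000.00 | 364500.00
horizontal leg | 2210.00 | 72.50 | 17.00 | 160225.00 | 37570.00
Σ | 7610.00 |  |  | 268225.00 | 402070.00
x_c = 268225.00 / 7610.00 = 35.25 cm
y_c = 402070.00 / 7610.00 = 52.83 cm

x_c = 35.25 cm, y_c = 52.83 cm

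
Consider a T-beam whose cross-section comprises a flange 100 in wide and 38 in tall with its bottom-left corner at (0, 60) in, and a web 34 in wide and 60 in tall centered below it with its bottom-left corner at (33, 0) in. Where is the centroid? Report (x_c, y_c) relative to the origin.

web: A = 34 × 60 = 2040.00, centroid at (50.00, 30.00).
flange: A = 100 × 38 = 3800.00, centroid at (50.00, 79.00).
ΣA = 5840.00 in², ΣAx_c = 292000.00 in³, ΣAy_c = 361400.00 in³.
x_c = 292000.00/5840.00 = 50.00 in; y_c = 361400.00/5840.00 = 61.88 in.

x_c = 50.00 in, y_c = 61.88 in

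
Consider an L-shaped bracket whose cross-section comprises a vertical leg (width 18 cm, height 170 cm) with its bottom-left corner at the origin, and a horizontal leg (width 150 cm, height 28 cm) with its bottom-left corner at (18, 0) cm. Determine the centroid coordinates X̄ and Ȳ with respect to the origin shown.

X̄ = 57.60 cm, Ȳ = 43.93 cm

vertical leg: A = 18 × 170 = 3060.00, centroid at (9.00, 85.00).
horizontal leg: A = 150 × 28 = 4200.00, centroid at (93.00, 14.00).
ΣA = 7260.00 cm², ΣAX̄ = 418140.00 cm³, ΣAȲ = 318900.00 cm³.
X̄ = 418140.00/7260.00 = 57.60 cm; Ȳ = 318900.00/7260.00 = 43.93 cm.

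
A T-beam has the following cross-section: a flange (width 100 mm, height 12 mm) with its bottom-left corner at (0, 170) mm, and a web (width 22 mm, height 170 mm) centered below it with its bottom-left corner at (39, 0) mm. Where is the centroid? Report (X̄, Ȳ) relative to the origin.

web: A = 22 × 170 = 3740.00, centroid at (50.00, 85.00).
flange: A = 100 × 12 = 1200.00, centroid at (50.00, 176.00).
ΣA = 4940.00 mm²
ΣAX̄ = (3740.00)(50.00) + (1200.00)(50.00) = 247000.00 mm³
ΣAȲ = (3740.00)(85.00) + (1200.00)(176.00) = 529100.00 mm³
X̄ = 247000.00 / 4940.00 = 50.00 mm
Ȳ = 529100.00 / 4940.00 = 107.11 mm

X̄ = 50.00 mm, Ȳ = 107.11 mm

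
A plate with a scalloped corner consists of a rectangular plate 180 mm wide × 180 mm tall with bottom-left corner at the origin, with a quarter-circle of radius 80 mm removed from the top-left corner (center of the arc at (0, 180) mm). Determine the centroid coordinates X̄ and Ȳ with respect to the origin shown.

Part | A | x̄ᵢ | ȳᵢ | A·x̄ᵢ | A·ȳᵢ
plate | 32400.00 | 90.00 | 90.00 | 2916000.00 | 2916000.00
removed quarter-circle | -5026.55 | 33.95 | 146.05 | -170666.67 | -734112.02
Σ | 27373.45 |  |  | 2745333.33 | 2181887.98
X̄ = 2745333.33 / 27373.45 = 100.29 mm
Ȳ = 2181887.98 / 27373.45 = 79.71 mm

X̄ = 100.29 mm, Ȳ = 79.71 mm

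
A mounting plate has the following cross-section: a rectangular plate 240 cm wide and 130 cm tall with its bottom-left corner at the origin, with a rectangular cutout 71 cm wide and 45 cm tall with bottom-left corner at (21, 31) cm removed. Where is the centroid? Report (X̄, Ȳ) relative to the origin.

X̄ = 127.24 cm, Ȳ = 66.31 cm

Part | A | x̄ᵢ | ȳᵢ | A·x̄ᵢ | A·ȳᵢ
plate | 31200.00 | 120.00 | 65.00 | 3744000.00 | 2028000.00
hole | -3195.00 | 56.50 | 53.50 | -180517.50 | -170932.50
Σ | 28005.00 |  |  | 3563482.50 | 1857067.50
X̄ = 3563482.50 / 28005.00 = 127.24 cm
Ȳ = 1857067.50 / 28005.00 = 66.31 cm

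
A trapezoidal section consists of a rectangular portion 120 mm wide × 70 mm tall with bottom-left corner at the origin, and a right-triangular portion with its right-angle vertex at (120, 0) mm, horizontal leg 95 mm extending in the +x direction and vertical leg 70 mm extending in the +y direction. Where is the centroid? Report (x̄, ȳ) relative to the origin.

x̄ = 86.00 mm, ȳ = 31.69 mm

rectangular portion: A = 120 × 70 = 8400.00, centroid at (60.00, 35.00).
triangular portion: A = ½·95·70 = 3325.00, centroid at (151.67, 23.33).
ΣA = 11725.00 mm²
ΣAx̄ = (8400.00)(60.00) + (3325.00)(151.67) = 1008291.67 mm³
ΣAȳ = (8400.00)(35.00) + (3325.00)(23.33) = 371583.33 mm³
x̄ = 1008291.67 / 11725.00 = 86.00 mm
ȳ = 371583.33 / 11725.00 = 31.69 mm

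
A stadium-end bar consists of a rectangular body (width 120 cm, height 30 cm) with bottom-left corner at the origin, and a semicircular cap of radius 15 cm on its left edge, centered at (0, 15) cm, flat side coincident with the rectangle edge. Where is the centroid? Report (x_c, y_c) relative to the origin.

rectangular body: A = 120 × 30 = 3600.00, centroid at (60.00, 15.00).
semicircular end: A = ½π·15² = 353.43, centroid at (-6.37, 15.00).
ΣA = 3953.43 cm², ΣAx_c = 213750.00 cm³, ΣAy_c = 59301.44 cm³.
x_c = 213750.00/3953.43 = 54.07 cm; y_c = 59301.44/3953.43 = 15.00 cm.

x_c = 54.07 cm, y_c = 15.00 cm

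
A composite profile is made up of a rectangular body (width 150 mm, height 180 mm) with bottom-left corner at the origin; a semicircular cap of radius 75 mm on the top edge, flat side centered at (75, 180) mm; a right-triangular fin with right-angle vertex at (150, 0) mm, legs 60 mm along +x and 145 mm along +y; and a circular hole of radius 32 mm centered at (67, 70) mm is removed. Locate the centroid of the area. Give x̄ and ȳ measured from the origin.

x̄ = 86.87 mm, ȳ = 115.96 mm

rectangular body: A = 150 × 180 = 27000.00, centroid at (75.00, 90.00).
semicircular top: A = ½π·75² = 8835.73, centroid at (75.00, 211.83).
triangular fin: A = ½·60·145 = 4350.00, centroid at (170.00, 48.33).
hole: A = −π·32² = -3216.99, centroid at (67.00, 70.00).
ΣA = 36968.74 mm²
ΣAx̄ = (27000.00)(75.00) + (8835.73)(75.00) + (4350.00)(170.00) + (-3216.99)(67.00) = 3211641.31 mm³
ΣAȳ = (27000.00)(90.00) + (8835.73)(211.83) + (4350.00)(48.33) + (-3216.99)(70.00) = 4286741.92 mm³
x̄ = 3211641.31 / 36968.74 = 86.87 mm
ȳ = 4286741.92 / 36968.74 = 115.96 mm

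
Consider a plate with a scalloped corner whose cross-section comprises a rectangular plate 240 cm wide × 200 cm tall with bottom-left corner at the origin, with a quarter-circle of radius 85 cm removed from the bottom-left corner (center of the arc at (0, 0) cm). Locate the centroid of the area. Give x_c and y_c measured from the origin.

Part | A | x̄ᵢ | ȳᵢ | A·x̄ᵢ | A·ȳᵢ
plate | 48000.00 | 120.00 | 100.00 | 5760000.00 | 4800000.00
removed quarter-circle | -5674.50 | 36.08 | 36.08 | -204708.33 | -204708.33
Σ | 42325.50 |  |  | 5555291.67 | 4595291.67
x_c = 5555291.67 / 42325.50 = 131.25 cm
y_c = 4595291.67 / 42325.50 = 108.57 cm

x_c = 131.25 cm, y_c = 108.57 cm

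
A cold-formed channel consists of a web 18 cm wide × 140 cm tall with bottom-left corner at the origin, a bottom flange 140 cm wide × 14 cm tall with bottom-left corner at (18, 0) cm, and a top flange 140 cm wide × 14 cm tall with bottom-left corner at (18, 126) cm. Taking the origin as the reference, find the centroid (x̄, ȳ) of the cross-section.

web: A = 18 × 140 = 2520.00, centroid at (9.00, 70.00).
bottom flange: A = 140 × 14 = 1960.00, centroid at (88.00, 7.00).
top flange: A = 140 × 14 = 1960.00, centroid at (88.00, 133.00).
ΣA = 6440.00 cm², ΣAx̄ = 367640.00 cm³, ΣAȳ = 450800.00 cm³.
x̄ = 367640.00/6440.00 = 57.09 cm; ȳ = 450800.00/6440.00 = 70.00 cm.

x̄ = 57.09 cm, ȳ = 70.00 cm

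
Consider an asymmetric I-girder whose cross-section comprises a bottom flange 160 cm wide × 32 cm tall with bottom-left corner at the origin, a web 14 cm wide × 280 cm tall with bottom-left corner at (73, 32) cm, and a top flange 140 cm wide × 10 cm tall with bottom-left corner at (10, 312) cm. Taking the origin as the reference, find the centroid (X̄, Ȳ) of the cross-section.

Part | A | x̄ᵢ | ȳᵢ | A·x̄ᵢ | A·ȳᵢ
bottom flange | 5120.00 | 80.00 | 16.00 | 409600.00 | 81920.00
web | 3920.00 | 80.00 | 172.00 | 313600.00 | 674240.00
top flange | 1400.00 | 80.00 | 317.00 | 112000.00 | 443800.00
Σ | 10440.00 |  |  | 835200.00 | 1199960.00
X̄ = 835200.00 / 10440.00 = 80.00 cm
Ȳ = 1199960.00 / 10440.00 = 114.94 cm

X̄ = 80.00 cm, Ȳ = 114.94 cm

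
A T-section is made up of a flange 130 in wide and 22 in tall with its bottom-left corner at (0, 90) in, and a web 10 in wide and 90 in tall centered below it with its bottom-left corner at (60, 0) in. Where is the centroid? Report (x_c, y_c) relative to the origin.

x_c = 65.00 in, y_c = 87.60 in

web: A = 10 × 90 = 900.00, centroid at (65.00, 45.00).
flange: A = 130 × 22 = 2860.00, centroid at (65.00, 101.00).
ΣA = 3760.00 in², ΣAx_c = 244400.00 in³, ΣAy_c = 329360.00 in³.
x_c = 244400.00/3760.00 = 65.00 in; y_c = 329360.00/3760.00 = 87.60 in.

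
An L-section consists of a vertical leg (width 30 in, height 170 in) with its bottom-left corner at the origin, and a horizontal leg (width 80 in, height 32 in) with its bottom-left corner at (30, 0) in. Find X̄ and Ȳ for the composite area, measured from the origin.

X̄ = 33.38 in, Ȳ = 61.94 in

vertical leg: A = 30 × 170 = 5100.00, centroid at (15.00, 85.00).
horizontal leg: A = 80 × 32 = 2560.00, centroid at (70.00, 16.00).
ΣA = 7660.00 in², ΣAX̄ = 255700.00 in³, ΣAȲ = 474460.00 in³.
X̄ = 255700.00/7660.00 = 33.38 in; Ȳ = 474460.00/7660.00 = 61.94 in.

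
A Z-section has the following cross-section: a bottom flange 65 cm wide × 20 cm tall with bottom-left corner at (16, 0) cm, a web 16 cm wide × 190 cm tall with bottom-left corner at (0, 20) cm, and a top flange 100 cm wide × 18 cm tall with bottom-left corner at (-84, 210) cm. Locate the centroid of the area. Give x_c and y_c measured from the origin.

x_c = 4.26 cm, y_c = 123.26 cm

bottom flange: A = 65 × 20 = 1300.00, centroid at (48.50, 10.00).
web: A = 16 × 190 = 3040.00, centroid at (8.00, 115.00).
top flange: A = 100 × 18 = 1800.00, centroid at (-34.00, 219.00).
ΣA = 6140.00 cm², ΣAx_c = 26170.00 cm³, ΣAy_c = 756800.00 cm³.
x_c = 26170.00/6140.00 = 4.26 cm; y_c = 756800.00/6140.00 = 123.26 cm.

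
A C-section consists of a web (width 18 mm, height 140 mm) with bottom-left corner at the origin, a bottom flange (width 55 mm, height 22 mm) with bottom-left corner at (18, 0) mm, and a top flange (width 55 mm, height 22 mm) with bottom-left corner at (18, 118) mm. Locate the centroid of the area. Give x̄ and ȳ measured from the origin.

Part | A | x̄ᵢ | ȳᵢ | A·x̄ᵢ | A·ȳᵢ
web | 2520.00 | 9.00 | 70.00 | 22680.00 | 176400.00
bottom flange | 1210.00 | 45.50 | 11.00 | 55055.00 | 13310.00
top flange | 1210.00 | 45.50 | 129.00 | 55055.00 | 156090.00
Σ | 4940.00 |  |  | 132790.00 | 345800.00
x̄ = 132790.00 / 4940.00 = 26.88 mm
ȳ = 345800.00 / 4940.00 = 70.00 mm

x̄ = 26.88 mm, ȳ = 70.00 mm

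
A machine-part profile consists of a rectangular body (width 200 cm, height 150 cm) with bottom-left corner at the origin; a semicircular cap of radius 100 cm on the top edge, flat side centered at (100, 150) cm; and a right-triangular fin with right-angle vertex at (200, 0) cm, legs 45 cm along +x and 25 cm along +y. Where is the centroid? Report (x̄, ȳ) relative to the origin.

rectangular body: A = 200 × 150 = 30000.00, centroid at (100.00, 75.00).
semicircular top: A = ½π·100² = 15707.96, centroid at (100.00, 192.44).
triangular fin: A = ½·45·25 = 562.50, centroid at (215.00, 8.33).
ΣA = 46270.46 cm², ΣAx̄ = 4691733.83 cm³, ΣAȳ = 5277548.66 cm³.
x̄ = 4691733.83/46270.46 = 101.40 cm; ȳ = 5277548.66/46270.46 = 114.06 cm.

x̄ = 101.40 cm, ȳ = 114.06 cm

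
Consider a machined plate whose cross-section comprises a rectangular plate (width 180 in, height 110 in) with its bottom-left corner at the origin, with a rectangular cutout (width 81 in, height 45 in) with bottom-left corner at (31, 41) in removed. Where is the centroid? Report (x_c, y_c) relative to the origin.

Part | A | x̄ᵢ | ȳᵢ | A·x̄ᵢ | A·ȳᵢ
plate | 19800.00 | 90.00 | 55.00 | 1782000.00 | 1089000.00
hole | -3645.00 | 71.50 | 63.50 | -260617.50 | -231457.50
Σ | 16155.00 |  |  | 1521382.50 | 857542.50
x_c = 1521382.50 / 16155.00 = 94.17 in
y_c = 857542.50 / 16155.00 = 53.08 in

x_c = 94.17 in, y_c = 53.08 in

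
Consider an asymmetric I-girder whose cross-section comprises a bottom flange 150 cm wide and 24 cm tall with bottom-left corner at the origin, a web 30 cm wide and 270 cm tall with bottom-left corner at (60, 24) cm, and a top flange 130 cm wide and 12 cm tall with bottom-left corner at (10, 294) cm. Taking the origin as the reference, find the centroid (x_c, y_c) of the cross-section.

bottom flange: A = 150 × 24 = 3600.00, centroid at (75.00, 12.00).
web: A = 30 × 270 = 8100.00, centroid at (75.00, 159.00).
top flange: A = 130 × 12 = 1560.00, centroid at (75.00, 300.00).
ΣA = 13260.00 cm², ΣAx_c = 994500.00 cm³, ΣAy_c = 1799100.00 cm³.
x_c = 994500.00/13260.00 = 75.00 cm; y_c = 1799100.00/13260.00 = 135.68 cm.

x_c = 75.00 cm, y_c = 135.68 cm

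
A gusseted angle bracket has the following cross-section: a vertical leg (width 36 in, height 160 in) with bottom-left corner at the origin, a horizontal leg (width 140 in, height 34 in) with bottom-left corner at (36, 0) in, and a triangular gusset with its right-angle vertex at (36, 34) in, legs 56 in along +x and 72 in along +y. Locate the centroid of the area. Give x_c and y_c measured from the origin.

x_c = 57.31 in, y_c = 52.54 in

vertical leg: A = 36 × 160 = 5760.00, centroid at (18.00, 80.00).
horizontal leg: A = 140 × 34 = 4760.00, centroid at (106.00, 17.00).
gusset: A = ½·56·72 = 2016.00, centroid at (54.67, 58.00).
ΣA = 12536.00 in², ΣAx_c = 718448.00 in³, ΣAy_c = 658648.00 in³.
x_c = 718448.00/12536.00 = 57.31 in; y_c = 658648.00/12536.00 = 52.54 in.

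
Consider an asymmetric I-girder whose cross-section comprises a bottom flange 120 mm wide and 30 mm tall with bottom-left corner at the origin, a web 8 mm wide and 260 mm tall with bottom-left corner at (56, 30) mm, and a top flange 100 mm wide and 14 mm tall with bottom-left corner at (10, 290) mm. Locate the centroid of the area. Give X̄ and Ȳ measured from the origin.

bottom flange: A = 120 × 30 = 3600.00, centroid at (60.00, 15.00).
web: A = 8 × 260 = 2080.00, centroid at (60.00, 160.00).
top flange: A = 100 × 14 = 1400.00, centroid at (60.00, 297.00).
ΣA = 7080.00 mm²
ΣAX̄ = (3600.00)(60.00) + (2080.00)(60.00) + (1400.00)(60.00) = 424800.00 mm³
ΣAȲ = (3600.00)(15.00) + (2080.00)(160.00) + (1400.00)(297.00) = 802600.00 mm³
X̄ = 424800.00 / 7080.00 = 60.00 mm
Ȳ = 802600.00 / 7080.00 = 113.36 mm

X̄ = 60.00 mm, Ȳ = 113.36 mm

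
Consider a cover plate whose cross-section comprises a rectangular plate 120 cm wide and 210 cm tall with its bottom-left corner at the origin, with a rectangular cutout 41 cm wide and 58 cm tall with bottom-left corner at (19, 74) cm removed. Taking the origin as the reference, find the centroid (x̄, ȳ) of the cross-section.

x̄ = 62.14 cm, ȳ = 105.21 cm

plate: A = 120 × 210 = 25200.00, centroid at (60.00, 105.00).
hole: A = −(41 × 58) = -2378.00, centroid at (39.50, 103.00).
ΣA = 22822.00 cm²
ΣAx̄ = (25200.00)(60.00) + (-2378.00)(39.50) = 1418069.00 cm³
ΣAȳ = (25200.00)(105.00) + (-2378.00)(103.00) = 2401066.00 cm³
x̄ = 1418069.00 / 22822.00 = 62.14 cm
ȳ = 2401066.00 / 22822.00 = 105.21 cm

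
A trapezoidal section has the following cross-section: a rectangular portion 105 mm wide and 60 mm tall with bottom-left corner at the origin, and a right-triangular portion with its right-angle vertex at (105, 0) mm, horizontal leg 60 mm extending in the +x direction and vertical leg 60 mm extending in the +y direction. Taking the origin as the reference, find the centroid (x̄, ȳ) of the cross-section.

rectangular portion: A = 105 × 60 = 6300.00, centroid at (52.50, 30.00).
triangular portion: A = ½·60·60 = 1800.00, centroid at (125.00, 20.00).
ΣA = 8100.00 mm², ΣAx̄ = 555750.00 mm³, ΣAȳ = 225000.00 mm³.
x̄ = 555750.00/8100.00 = 68.61 mm; ȳ = 225000.00/8100.00 = 27.78 mm.

x̄ = 68.61 mm, ȳ = 27.78 mm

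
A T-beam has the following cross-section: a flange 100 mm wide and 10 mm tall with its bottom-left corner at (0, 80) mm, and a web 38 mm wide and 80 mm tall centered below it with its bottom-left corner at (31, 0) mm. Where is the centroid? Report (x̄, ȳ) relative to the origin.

x̄ = 50.00 mm, ȳ = 51.14 mm

web: A = 38 × 80 = 3040.00, centroid at (50.00, 40.00).
flange: A = 100 × 10 = 1000.00, centroid at (50.00, 85.00).
ΣA = 4040.00 mm², ΣAx̄ = 202000.00 mm³, ΣAȳ = 206600.00 mm³.
x̄ = 202000.00/4040.00 = 50.00 mm; ȳ = 206600.00/4040.00 = 51.14 mm.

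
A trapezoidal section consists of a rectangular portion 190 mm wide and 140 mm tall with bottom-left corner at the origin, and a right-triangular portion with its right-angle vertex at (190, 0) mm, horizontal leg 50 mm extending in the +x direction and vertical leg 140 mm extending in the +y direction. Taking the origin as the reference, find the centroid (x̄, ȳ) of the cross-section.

x̄ = 107.98 mm, ȳ = 67.29 mm

rectangular portion: A = 190 × 140 = 26600.00, centroid at (95.00, 70.00).
triangular portion: A = ½·50·140 = 3500.00, centroid at (206.67, 46.67).
ΣA = 30100.00 mm²
ΣAx̄ = (26600.00)(95.00) + (3500.00)(206.67) = 3250333.33 mm³
ΣAȳ = (26600.00)(70.00) + (3500.00)(46.67) = 2025333.33 mm³
x̄ = 3250333.33 / 30100.00 = 107.98 mm
ȳ = 2025333.33 / 30100.00 = 67.29 mm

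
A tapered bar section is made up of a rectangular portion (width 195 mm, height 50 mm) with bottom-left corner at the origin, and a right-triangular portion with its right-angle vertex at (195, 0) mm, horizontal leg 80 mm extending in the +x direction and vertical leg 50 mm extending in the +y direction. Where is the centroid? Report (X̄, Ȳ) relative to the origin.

X̄ = 118.63 mm, Ȳ = 23.58 mm

rectangular portion: A = 195 × 50 = 9750.00, centroid at (97.50, 25.00).
triangular portion: A = ½·80·50 = 2000.00, centroid at (221.67, 16.67).
ΣA = 11750.00 mm²
ΣAX̄ = (9750.00)(97.50) + (2000.00)(221.67) = 1393958.33 mm³
ΣAȲ = (9750.00)(25.00) + (2000.00)(16.67) = 277083.33 mm³
X̄ = 1393958.33 / 11750.00 = 118.63 mm
Ȳ = 277083.33 / 11750.00 = 23.58 mm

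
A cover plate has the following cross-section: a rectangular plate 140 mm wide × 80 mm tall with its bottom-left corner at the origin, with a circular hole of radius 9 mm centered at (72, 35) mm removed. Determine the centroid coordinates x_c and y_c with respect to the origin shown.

Part | A | x̄ᵢ | ȳᵢ | A·x̄ᵢ | A·ȳᵢ
plate | 11200.00 | 70.00 | 40.00 | 784000.00 | 448000.00
hole | -254.47 | 72.00 | 35.00 | -18321.77 | -8906.42
Σ | 10945.53 |  |  | 765678.23 | 439093.58
x_c = 765678.23 / 10945.53 = 69.95 mm
y_c = 439093.58 / 10945.53 = 40.12 mm

x_c = 69.95 mm, y_c = 40.12 mm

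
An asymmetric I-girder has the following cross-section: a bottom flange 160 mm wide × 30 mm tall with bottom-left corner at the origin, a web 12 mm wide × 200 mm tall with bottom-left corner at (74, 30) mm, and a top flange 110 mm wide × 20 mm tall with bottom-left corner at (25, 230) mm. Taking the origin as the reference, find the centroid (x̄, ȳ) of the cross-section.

Part | A | x̄ᵢ | ȳᵢ | A·x̄ᵢ | A·ȳᵢ
bottom flange | 4800.00 | 80.00 | 15.00 | 384000.00 | 72000.00
web | 2400.00 | 80.00 | 130.00 | 192000.00 | 312000.00
top flange | 2200.00 | 80.00 | 240.00 | 176000.00 | 528000.00
Σ | 9400.00 |  |  | 752000.00 | 912000.00
x̄ = 752000.00 / 9400.00 = 80.00 mm
ȳ = 912000.00 / 9400.00 = 97.02 mm

x̄ = 80.00 mm, ȳ = 97.02 mm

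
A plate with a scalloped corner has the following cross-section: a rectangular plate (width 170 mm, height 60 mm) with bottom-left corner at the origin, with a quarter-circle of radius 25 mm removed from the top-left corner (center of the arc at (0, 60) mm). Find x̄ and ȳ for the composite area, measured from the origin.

plate: A = 170 × 60 = 10200.00, centroid at (85.00, 30.00).
removed quarter-circle: A = −¼π·25² = -490.87, centroid at (10.61, 49.39).
ΣA = 9709.13 mm², ΣAx̄ = 861791.67 mm³, ΣAȳ = 281755.90 mm³.
x̄ = 861791.67/9709.13 = 88.76 mm; ȳ = 281755.90/9709.13 = 29.02 mm.

x̄ = 88.76 mm, ȳ = 29.02 mm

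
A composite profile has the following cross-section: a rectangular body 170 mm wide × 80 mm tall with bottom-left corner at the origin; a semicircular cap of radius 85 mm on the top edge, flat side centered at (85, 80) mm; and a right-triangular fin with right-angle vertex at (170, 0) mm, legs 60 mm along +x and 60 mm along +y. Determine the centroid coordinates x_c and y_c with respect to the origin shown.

rectangular body: A = 170 × 80 = 13600.00, centroid at (85.00, 40.00).
semicircular top: A = ½π·85² = 11349.00, centroid at (85.00, 116.08).
triangular fin: A = ½·60·60 = 1800.00, centroid at (190.00, 20.00).
ΣA = 26749.00 mm², ΣAx_c = 2462665.29 mm³, ΣAy_c = 1897336.94 mm³.
x_c = 2462665.29/26749.00 = 92.07 mm; y_c = 1897336.94/26749.00 = 70.93 mm.

x_c = 92.07 mm, y_c = 70.93 mm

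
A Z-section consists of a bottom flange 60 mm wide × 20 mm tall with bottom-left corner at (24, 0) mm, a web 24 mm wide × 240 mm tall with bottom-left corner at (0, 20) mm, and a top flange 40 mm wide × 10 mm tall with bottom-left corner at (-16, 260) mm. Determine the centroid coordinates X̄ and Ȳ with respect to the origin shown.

X̄ = 18.41 mm, Ȳ = 125.60 mm

bottom flange: A = 60 × 20 = 1200.00, centroid at (54.00, 10.00).
web: A = 24 × 240 = 5760.00, centroid at (12.00, 140.00).
top flange: A = 40 × 10 = 400.00, centroid at (4.00, 265.00).
ΣA = 7360.00 mm²
ΣAX̄ = (1200.00)(54.00) + (5760.00)(12.00) + (400.00)(4.00) = 135520.00 mm³
ΣAȲ = (1200.00)(10.00) + (5760.00)(140.00) + (400.00)(265.00) = 924400.00 mm³
X̄ = 135520.00 / 7360.00 = 18.41 mm
Ȳ = 924400.00 / 7360.00 = 125.60 mm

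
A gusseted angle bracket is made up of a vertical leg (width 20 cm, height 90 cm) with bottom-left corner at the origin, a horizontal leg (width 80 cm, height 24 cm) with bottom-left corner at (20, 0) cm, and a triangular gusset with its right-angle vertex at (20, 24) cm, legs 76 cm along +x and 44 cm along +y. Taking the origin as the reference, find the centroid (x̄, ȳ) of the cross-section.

vertical leg: A = 20 × 90 = 1800.00, centroid at (10.00, 45.00).
horizontal leg: A = 80 × 24 = 1920.00, centroid at (60.00, 12.00).
gusset: A = ½·76·44 = 1672.00, centroid at (45.33, 38.67).
ΣA = 5392.00 cm²
ΣAx̄ = (1800.00)(10.00) + (1920.00)(60.00) + (1672.00)(45.33) = 208997.33 cm³
ΣAȳ = (1800.00)(45.00) + (1920.00)(12.00) + (1672.00)(38.67) = 168690.67 cm³
x̄ = 208997.33 / 5392.00 = 38.76 cm
ȳ = 168690.67 / 5392.00 = 31.29 cm

x̄ = 38.76 cm, ȳ = 31.29 cm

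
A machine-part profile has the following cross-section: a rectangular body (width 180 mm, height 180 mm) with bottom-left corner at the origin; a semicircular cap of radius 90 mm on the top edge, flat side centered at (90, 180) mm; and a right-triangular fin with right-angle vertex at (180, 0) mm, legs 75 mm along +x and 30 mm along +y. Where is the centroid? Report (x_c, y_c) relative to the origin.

x_c = 92.80 mm, y_c = 123.32 mm

rectangular body: A = 180 × 180 = 32400.00, centroid at (90.00, 90.00).
semicircular top: A = ½π·90² = 12723.45, centroid at (90.00, 218.20).
triangular fin: A = ½·75·30 = 1125.00, centroid at (205.00, 10.00).
ΣA = 46248.45 mm²
ΣAx_c = (32400.00)(90.00) + (12723.45)(90.00) + (1125.00)(205.00) = 4291735.52 mm³
ΣAy_c = (32400.00)(90.00) + (12723.45)(218.20) + (1125.00)(10.00) = 5703471.04 mm³
x_c = 4291735.52 / 46248.45 = 92.80 mm
y_c = 5703471.04 / 46248.45 = 123.32 mm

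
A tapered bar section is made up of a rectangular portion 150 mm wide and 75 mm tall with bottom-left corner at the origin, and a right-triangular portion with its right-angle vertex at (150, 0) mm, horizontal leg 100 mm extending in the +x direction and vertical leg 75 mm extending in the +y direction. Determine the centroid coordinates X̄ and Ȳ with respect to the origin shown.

rectangular portion: A = 150 × 75 = 11250.00, centroid at (75.00, 37.50).
triangular portion: A = ½·100·75 = 3750.00, centroid at (183.33, 25.00).
ΣA = 15000.00 mm², ΣAX̄ = 1531250.00 mm³, ΣAȲ = 515625.00 mm³.
X̄ = 1531250.00/15000.00 = 102.08 mm; Ȳ = 515625.00/15000.00 = 34.38 mm.

X̄ = 102.08 mm, Ȳ = 34.38 mm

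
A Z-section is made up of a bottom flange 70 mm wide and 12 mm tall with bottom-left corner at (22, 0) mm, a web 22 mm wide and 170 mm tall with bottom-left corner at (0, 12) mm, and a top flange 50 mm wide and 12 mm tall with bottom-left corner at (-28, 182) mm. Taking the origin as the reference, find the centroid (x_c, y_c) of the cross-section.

x_c = 16.84 mm, y_c = 92.78 mm

bottom flange: A = 70 × 12 = 840.00, centroid at (57.00, 6.00).
web: A = 22 × 170 = 3740.00, centroid at (11.00, 97.00).
top flange: A = 50 × 12 = 600.00, centroid at (-3.00, 188.00).
ΣA = 5180.00 mm², ΣAx_c = 87220.00 mm³, ΣAy_c = 480620.00 mm³.
x_c = 87220.00/5180.00 = 16.84 mm; y_c = 480620.00/5180.00 = 92.78 mm.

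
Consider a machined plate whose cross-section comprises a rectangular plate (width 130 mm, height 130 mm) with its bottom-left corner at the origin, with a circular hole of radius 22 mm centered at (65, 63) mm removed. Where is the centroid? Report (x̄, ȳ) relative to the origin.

x̄ = 65.00 mm, ȳ = 65.20 mm

Part | A | x̄ᵢ | ȳᵢ | A·x̄ᵢ | A·ȳᵢ
plate | 16900.00 | 65.00 | 65.00 | 1098500.00 | 1098500.00
hole | -1520.53 | 65.00 | 63.00 | -98834.50 | -95793.44
Σ | 15379.47 |  |  | 999665.50 | 1002706.56
x̄ = 999665.50 / 15379.47 = 65.00 mm
ȳ = 1002706.56 / 15379.47 = 65.20 mm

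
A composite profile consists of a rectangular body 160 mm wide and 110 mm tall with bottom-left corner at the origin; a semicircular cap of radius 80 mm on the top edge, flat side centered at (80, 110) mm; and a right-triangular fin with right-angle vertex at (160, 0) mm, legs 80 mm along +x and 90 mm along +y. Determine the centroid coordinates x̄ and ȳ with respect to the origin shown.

x̄ = 92.29 mm, ȳ = 80.73 mm

rectangular body: A = 160 × 110 = 17600.00, centroid at (80.00, 55.00).
semicircular top: A = ½π·80² = 10053.10, centroid at (80.00, 143.95).
triangular fin: A = ½·80·90 = 3600.00, centroid at (186.67, 30.00).
ΣA = 31253.10 mm², ΣAx̄ = 2884247.72 mm³, ΣAȳ = 2523173.95 mm³.
x̄ = 2884247.72/31253.10 = 92.29 mm; ȳ = 2523173.95/31253.10 = 80.73 mm.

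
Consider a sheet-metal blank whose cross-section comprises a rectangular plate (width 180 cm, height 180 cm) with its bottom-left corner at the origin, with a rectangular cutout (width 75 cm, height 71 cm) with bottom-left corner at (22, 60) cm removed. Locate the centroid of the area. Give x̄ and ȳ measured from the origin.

plate: A = 180 × 180 = 32400.00, centroid at (90.00, 90.00).
hole: A = −(75 × 71) = -5325.00, centroid at (59.50, 95.50).
ΣA = 27075.00 cm², ΣAx̄ = 2599162.50 cm³, ΣAȳ = 2407462.50 cm³.
x̄ = 2599162.50/27075.00 = 96.00 cm; ȳ = 2407462.50/27075.00 = 88.92 cm.

x̄ = 96.00 cm, ȳ = 88.92 cm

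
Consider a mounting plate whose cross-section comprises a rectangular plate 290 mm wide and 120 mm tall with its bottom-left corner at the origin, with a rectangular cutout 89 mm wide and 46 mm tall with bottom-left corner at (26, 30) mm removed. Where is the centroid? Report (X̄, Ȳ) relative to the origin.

X̄ = 154.93 mm, Ȳ = 60.93 mm

plate: A = 290 × 120 = 34800.00, centroid at (145.00, 60.00).
hole: A = −(89 × 46) = -4094.00, centroid at (70.50, 53.00).
ΣA = 30706.00 mm², ΣAX̄ = 4757373.00 mm³, ΣAȲ = 1871018.00 mm³.
X̄ = 4757373.00/30706.00 = 154.93 mm; Ȳ = 1871018.00/30706.00 = 60.93 mm.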